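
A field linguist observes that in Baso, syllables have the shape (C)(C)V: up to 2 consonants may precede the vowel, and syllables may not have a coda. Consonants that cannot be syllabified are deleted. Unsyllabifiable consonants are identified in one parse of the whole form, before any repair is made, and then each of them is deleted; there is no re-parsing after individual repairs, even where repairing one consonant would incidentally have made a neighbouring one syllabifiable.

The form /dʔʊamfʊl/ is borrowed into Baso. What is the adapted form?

dʔʊamfʊ

Under (C)(C)V, the unsyllabifiable consonants are /l/ (no codas are permitted; onsets may contain at most 2 consonants).
Each unlicensed consonant is deleted: /l/.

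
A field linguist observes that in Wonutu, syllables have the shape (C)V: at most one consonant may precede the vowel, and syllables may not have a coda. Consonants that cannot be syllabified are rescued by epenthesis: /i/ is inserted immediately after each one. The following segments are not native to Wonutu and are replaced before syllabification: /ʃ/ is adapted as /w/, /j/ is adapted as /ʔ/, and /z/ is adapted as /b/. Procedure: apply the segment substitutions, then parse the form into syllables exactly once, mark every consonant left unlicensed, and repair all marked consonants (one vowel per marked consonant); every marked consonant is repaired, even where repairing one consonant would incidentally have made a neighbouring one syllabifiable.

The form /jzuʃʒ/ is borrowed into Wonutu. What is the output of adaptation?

ʔibuwiʒi

Substitution: /j/ → /ʔ/, /z/ → /b/, /ʃ/ → /w/, giving /ʔbuwʒ/.
Syllabifying with onset maximization leaves /ʔ/, /w/, /ʒ/ stranded (no codas are permitted; onsets are limited to one consonant).
Each unlicensed consonant becomes the onset of a new syllable: /ʔ/ → /ʔi/, /w/ → /wi/, /ʒ/ → /ʒi/.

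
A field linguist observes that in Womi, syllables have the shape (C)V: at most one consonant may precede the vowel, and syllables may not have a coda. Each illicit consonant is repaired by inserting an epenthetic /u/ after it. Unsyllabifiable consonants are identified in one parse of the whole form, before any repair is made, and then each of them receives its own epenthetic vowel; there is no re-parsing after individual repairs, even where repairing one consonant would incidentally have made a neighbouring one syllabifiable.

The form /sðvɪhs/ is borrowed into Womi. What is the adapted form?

suðuvɪhusu

Under (C)V, the unsyllabifiable consonants are /s/, /ð/, /h/, /s/ (no codas are permitted; onsets are limited to one consonant).
Epenthesis after each stranded consonant: /s/ → /su/, /ð/ → /ðu/, /h/ → /hu/, /s/ → /su/.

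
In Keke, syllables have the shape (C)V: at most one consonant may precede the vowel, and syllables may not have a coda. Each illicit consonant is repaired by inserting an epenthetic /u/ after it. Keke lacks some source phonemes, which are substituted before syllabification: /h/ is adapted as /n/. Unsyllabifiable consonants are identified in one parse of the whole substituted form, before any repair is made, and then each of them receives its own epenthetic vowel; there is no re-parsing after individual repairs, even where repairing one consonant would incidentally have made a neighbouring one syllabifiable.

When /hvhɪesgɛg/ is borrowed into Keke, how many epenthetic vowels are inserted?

After substitution the input is /nvnɪesgɛg/.
The unsyllabifiable consonants are /n/, /v/, /s/, /g/; each receives one epenthetic vowel.

4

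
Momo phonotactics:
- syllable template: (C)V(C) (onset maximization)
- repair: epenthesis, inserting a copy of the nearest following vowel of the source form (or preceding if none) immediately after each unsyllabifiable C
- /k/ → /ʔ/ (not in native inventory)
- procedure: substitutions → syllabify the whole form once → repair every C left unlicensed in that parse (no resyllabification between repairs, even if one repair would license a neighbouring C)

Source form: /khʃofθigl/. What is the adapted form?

ʔohoʃofθigli

Substitution: /k/ → /ʔ/, giving /ʔhʃofθigl/.
The consonants /ʔ/, /h/, /l/ cannot be parsed into a legal (C)V(C) syllable (at most one coda consonant is licensed; onsets are limited to one consonant).
Inserting the epenthetic vowel yields /ʔ/ → /ʔo/, /h/ → /ho/, /l/ → /li/.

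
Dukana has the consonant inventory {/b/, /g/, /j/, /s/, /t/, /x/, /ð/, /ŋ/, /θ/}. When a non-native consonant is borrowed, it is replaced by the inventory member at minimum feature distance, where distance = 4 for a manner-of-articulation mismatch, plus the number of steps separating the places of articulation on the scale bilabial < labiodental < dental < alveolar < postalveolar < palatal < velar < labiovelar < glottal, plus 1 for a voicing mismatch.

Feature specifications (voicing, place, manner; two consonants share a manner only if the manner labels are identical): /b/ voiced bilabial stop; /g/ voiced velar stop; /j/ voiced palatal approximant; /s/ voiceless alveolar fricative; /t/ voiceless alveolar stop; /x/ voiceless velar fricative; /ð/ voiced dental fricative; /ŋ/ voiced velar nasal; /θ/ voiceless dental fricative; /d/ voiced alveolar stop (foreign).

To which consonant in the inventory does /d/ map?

/t/ is closest: same manner (stop), place distance 0 (alveolar→alveolar), voicing differs (+1); total 1. Next closest is /b/ at distance 3.

t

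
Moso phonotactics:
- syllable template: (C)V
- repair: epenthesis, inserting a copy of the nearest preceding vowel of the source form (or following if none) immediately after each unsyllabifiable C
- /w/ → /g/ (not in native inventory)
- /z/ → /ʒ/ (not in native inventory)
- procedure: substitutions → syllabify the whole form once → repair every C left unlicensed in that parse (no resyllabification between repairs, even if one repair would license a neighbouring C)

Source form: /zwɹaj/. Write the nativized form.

ʒagaɹaja

Substitution: /z/ → /ʒ/, /w/ → /g/, giving /ʒgɹaj/.
Syllabifying with onset maximization leaves /ʒ/, /g/, /j/ stranded (no codas are permitted; onsets are limited to one consonant).
Epenthesis after each stranded consonant: /ʒ/ → /ʒa/, /g/ → /ga/, /j/ → /ja/.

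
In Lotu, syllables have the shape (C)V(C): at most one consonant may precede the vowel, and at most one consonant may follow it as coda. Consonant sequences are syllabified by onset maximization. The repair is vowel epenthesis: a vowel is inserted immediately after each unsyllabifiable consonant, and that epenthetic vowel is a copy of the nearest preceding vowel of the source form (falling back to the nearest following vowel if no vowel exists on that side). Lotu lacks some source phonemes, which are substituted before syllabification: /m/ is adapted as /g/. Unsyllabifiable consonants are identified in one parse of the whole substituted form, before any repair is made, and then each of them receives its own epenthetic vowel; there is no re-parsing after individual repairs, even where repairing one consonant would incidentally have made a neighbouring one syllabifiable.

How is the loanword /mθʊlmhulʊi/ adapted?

gʊθʊlgʊhulʊi

Substitution: /m/ → /g/, giving /gθʊlghulʊi/.
Under (C)V(C), the unsyllabifiable consonants are /g/, /g/ (at most one coda consonant is licensed; onsets are limited to one consonant).
Epenthesis after each stranded consonant: /g/ → /gʊ/, /g/ → /gʊ/.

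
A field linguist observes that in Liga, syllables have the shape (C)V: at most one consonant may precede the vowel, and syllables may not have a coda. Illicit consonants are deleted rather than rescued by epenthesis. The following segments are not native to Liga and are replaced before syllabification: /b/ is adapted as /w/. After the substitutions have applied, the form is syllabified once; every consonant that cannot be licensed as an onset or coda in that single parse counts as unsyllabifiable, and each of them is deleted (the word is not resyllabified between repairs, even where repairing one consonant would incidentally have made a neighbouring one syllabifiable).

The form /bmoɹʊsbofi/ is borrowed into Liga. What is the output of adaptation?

moɹʊwofi

Substitution: /b/ → /w/, giving /wmoɹʊswofi/.
The consonants /w/, /s/ cannot be parsed into a legal (C)V syllable (no codas are permitted; onsets are limited to one consonant).
Each unlicensed consonant is deleted: /w/, /s/.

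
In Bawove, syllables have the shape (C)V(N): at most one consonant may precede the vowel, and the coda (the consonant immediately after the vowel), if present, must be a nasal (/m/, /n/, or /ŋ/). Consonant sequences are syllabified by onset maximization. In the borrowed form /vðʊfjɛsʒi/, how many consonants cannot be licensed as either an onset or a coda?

3

The consonants /v/, /f/, /s/ cannot be parsed into a legal (C)V(N) syllable (only a nasal (/m/, /n/, or /ŋ/) is licensed in coda position; onsets are limited to one consonant).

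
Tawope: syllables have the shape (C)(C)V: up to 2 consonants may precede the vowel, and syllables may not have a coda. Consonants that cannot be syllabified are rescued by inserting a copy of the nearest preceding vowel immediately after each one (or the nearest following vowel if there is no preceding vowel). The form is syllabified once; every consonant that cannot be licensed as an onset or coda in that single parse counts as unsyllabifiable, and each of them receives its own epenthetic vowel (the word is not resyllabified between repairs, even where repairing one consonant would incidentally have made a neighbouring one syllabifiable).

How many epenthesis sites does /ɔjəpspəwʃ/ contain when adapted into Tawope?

The unsyllabifiable consonants are /p/, /w/, /ʃ/; each receives one epenthetic vowel.

3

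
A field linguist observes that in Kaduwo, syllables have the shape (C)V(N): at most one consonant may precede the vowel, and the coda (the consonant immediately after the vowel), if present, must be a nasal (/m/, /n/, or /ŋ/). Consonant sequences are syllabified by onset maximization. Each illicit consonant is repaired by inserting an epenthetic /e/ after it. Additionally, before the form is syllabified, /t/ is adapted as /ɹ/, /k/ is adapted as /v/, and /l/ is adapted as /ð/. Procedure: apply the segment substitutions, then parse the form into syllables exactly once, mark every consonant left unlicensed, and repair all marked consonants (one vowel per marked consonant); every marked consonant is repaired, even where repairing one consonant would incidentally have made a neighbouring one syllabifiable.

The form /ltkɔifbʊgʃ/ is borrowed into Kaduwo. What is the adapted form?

ðeɹevɔifebʊgeʃe

Substitution: /l/ → /ð/, /t/ → /ɹ/, /k/ → /v/, giving /ðɹvɔifbʊgʃ/.
Syllabifying with onset maximization leaves /ð/, /ɹ/, /f/, /g/, /ʃ/ stranded (only a nasal (/m/, /n/, or /ŋ/) is licensed in coda position; onsets are limited to one consonant).
Epenthesis after each stranded consonant: /ð/ → /ðe/, /ɹ/ → /ɹe/, /f/ → /fe/, /g/ → /ge/, /ʃ/ → /ʃe/.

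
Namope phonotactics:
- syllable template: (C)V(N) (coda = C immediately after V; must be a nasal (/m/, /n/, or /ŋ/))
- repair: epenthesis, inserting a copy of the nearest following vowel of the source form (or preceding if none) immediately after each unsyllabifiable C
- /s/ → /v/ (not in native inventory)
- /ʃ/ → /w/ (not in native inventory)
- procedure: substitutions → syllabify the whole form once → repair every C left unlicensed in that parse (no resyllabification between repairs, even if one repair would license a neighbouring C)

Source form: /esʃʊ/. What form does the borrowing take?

Substitution: /s/ → /v/, /ʃ/ → /w/, giving /evwʊ/.
Syllabifying with onset maximization leaves /v/ stranded (only a nasal (/m/, /n/, or /ŋ/) is licensed in coda position; onsets are limited to one consonant).
Each unlicensed consonant becomes the onset of a new syllable: /v/ → /vʊ/.

evʊwʊ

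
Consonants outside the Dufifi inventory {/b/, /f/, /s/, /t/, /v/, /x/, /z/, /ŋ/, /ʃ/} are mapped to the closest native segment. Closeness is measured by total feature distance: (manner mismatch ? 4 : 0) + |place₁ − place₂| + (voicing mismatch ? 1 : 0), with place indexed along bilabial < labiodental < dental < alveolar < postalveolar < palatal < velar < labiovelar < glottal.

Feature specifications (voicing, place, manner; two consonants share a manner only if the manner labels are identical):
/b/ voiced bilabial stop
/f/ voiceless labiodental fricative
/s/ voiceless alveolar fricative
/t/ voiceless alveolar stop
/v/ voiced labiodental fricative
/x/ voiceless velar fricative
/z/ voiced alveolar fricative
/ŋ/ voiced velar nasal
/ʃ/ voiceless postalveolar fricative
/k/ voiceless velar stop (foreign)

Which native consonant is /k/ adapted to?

t

/t/ is closest: same manner (stop), place distance 3 (velar→alveolar), same voicing; total 3. Next closest is /x/ at distance 4.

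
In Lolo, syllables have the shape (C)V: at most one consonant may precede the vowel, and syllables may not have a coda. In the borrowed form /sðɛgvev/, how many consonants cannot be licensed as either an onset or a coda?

3

The consonants /s/, /g/, /v/ cannot be parsed into a legal (C)V syllable (no codas are permitted; onsets are limited to one consonant).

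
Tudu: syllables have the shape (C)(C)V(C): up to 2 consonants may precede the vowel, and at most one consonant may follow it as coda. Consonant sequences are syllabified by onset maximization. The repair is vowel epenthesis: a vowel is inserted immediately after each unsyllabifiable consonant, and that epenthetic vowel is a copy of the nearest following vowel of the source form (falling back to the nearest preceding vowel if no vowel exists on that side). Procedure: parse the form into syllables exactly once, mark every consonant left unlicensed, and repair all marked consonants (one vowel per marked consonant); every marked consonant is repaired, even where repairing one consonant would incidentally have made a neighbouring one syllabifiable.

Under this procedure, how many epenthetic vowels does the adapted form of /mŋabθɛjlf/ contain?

2

The unsyllabifiable consonants are /l/, /f/; each receives one epenthetic vowel.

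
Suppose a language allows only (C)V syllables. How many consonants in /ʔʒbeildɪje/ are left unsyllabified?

The consonants /ʔ/, /ʒ/, /l/ cannot be parsed into a legal (C)V syllable (no codas are permitted; onsets are limited to one consonant).

3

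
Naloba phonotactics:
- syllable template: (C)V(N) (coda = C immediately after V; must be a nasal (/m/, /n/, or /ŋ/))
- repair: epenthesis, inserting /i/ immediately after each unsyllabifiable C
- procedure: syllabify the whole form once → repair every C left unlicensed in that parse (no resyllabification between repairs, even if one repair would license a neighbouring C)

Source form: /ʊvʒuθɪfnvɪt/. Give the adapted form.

The consonants /v/, /f/, /n/, /t/ cannot be parsed into a legal (C)V(N) syllable (only a nasal (/m/, /n/, or /ŋ/) is licensed in coda position; onsets are limited to one consonant).
Each unlicensed consonant becomes the onset of a new syllable: /v/ → /vi/, /f/ → /fi/, /n/ → /ni/, /t/ → /ti/.

ʊviʒuθɪfinivɪti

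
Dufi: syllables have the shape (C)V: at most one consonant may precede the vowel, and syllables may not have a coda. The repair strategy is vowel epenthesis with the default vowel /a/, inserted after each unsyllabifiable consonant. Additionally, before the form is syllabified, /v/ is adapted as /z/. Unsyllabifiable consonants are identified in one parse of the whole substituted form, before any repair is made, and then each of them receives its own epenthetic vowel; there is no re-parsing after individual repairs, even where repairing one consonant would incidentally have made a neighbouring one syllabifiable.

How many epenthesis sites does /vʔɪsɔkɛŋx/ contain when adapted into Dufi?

After substitution the input is /zʔɪsɔkɛŋx/.
The unsyllabifiable consonants are /z/, /ŋ/, /x/; each receives one epenthetic vowel.

3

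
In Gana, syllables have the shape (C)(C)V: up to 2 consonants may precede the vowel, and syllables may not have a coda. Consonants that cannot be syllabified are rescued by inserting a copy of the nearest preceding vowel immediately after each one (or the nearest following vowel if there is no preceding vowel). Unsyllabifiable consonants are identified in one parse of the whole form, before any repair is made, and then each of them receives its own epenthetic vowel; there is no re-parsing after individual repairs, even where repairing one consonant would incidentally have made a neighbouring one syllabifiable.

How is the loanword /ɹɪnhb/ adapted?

The consonants /n/, /h/, /b/ cannot be parsed into a legal (C)(C)V syllable (no codas are permitted; onsets may contain at most 2 consonants).
Inserting the epenthetic vowel yields /n/ → /nɪ/, /h/ → /hɪ/, /b/ → /bɪ/.

ɹɪnɪhɪbɪ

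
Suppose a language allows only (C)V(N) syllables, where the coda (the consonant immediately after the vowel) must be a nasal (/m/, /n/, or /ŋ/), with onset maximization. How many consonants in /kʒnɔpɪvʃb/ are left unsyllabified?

The consonants /k/, /ʒ/, /v/, /ʃ/, /b/ cannot be parsed into a legal (C)V(N) syllable (only a nasal (/m/, /n/, or /ŋ/) is licensed in coda position; onsets are limited to one consonant).

5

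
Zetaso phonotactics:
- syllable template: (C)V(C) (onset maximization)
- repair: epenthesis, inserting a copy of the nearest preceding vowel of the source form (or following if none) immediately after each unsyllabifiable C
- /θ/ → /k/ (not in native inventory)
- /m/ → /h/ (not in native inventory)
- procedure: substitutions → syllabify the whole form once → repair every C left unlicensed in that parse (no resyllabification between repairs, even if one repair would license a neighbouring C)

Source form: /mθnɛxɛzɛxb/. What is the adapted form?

hɛkɛnɛxɛzɛxbɛ

Substitution: /m/ → /h/, /θ/ → /k/, giving /hknɛxɛzɛxb/.
Syllabifying with onset maximization leaves /h/, /k/, /b/ stranded (at most one coda consonant is licensed; onsets are limited to one consonant).
Inserting the epenthetic vowel yields /h/ → /hɛ/, /k/ → /kɛ/, /b/ → /bɛ/.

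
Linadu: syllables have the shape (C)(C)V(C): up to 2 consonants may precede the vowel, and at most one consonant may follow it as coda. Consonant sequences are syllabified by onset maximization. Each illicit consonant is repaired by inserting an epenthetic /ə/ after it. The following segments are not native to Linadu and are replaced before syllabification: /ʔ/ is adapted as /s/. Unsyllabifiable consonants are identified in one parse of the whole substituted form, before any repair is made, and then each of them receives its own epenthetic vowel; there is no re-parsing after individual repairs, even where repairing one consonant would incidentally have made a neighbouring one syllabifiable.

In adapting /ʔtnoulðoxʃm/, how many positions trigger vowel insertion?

After substitution the input is /stnoulðoxʃm/.
The unsyllabifiable consonants are /s/, /ʃ/, /m/; each receives one epenthetic vowel.

3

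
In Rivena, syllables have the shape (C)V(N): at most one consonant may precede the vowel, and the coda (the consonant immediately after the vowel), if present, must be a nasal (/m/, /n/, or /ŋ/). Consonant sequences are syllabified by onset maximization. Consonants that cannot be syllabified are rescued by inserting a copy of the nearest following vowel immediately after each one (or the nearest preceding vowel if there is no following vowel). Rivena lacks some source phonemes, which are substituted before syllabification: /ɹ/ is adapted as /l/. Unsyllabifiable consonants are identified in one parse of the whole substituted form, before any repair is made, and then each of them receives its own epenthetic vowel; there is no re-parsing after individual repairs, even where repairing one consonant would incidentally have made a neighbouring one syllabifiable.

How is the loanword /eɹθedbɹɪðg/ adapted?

eleθedɪbɪlɪðɪgɪ

Substitution: /ɹ/ → /l/, giving /elθedblɪðg/.
The consonants /l/, /d/, /b/, /ð/, /g/ cannot be parsed into a legal (C)V(N) syllable (only a nasal (/m/, /n/, or /ŋ/) is licensed in coda position; onsets are limited to one consonant).
Epenthesis after each stranded consonant: /l/ → /le/, /d/ → /dɪ/, /b/ → /bɪ/, /ð/ → /ðɪ/, /g/ → /gɪ/.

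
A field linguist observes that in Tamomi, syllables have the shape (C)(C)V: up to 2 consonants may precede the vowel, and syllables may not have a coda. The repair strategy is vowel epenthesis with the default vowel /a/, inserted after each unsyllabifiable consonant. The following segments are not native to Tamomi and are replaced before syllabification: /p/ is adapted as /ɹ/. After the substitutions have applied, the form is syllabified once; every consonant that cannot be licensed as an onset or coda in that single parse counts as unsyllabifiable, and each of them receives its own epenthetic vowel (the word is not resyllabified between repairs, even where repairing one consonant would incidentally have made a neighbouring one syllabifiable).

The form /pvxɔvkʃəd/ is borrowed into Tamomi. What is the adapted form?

Substitution: /p/ → /ɹ/, giving /ɹvxɔvkʃəd/.
The consonants /ɹ/, /v/, /d/ cannot be parsed into a legal (C)(C)V syllable (no codas are permitted; onsets may contain at most 2 consonants).
Each unlicensed consonant becomes the onset of a new syllable: /ɹ/ → /ɹa/, /v/ → /va/, /d/ → /da/.

ɹavxɔvakʃəda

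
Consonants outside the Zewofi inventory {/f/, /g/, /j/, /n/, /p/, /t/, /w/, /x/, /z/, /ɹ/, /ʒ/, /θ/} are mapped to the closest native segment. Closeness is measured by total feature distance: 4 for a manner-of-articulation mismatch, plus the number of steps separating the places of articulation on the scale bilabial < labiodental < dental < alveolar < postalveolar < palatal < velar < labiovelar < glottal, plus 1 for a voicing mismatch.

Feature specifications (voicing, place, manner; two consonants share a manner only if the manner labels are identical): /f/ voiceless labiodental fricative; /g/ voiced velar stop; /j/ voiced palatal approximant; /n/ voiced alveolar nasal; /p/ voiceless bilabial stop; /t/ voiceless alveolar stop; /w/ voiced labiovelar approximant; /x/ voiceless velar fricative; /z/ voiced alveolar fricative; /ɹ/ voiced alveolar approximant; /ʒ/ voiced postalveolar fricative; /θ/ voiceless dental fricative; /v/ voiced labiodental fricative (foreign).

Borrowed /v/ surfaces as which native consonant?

/f/ is closest: same manner (fricative), place distance 0 (labiodental→labiodental), voicing differs (+1); total 1. Next closest is /z/ at distance 2.

f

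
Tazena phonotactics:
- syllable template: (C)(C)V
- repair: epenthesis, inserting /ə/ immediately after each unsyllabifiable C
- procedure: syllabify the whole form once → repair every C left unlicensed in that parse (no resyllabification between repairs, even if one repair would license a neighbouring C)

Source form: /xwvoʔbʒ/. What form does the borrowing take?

Syllabifying with onset maximization leaves /x/, /ʔ/, /b/, /ʒ/ stranded (no codas are permitted; onsets may contain at most 2 consonants).
Epenthesis after each stranded consonant: /x/ → /xə/, /ʔ/ → /ʔə/, /b/ → /bə/, /ʒ/ → /ʒə/.

xəwvoʔəbəʒə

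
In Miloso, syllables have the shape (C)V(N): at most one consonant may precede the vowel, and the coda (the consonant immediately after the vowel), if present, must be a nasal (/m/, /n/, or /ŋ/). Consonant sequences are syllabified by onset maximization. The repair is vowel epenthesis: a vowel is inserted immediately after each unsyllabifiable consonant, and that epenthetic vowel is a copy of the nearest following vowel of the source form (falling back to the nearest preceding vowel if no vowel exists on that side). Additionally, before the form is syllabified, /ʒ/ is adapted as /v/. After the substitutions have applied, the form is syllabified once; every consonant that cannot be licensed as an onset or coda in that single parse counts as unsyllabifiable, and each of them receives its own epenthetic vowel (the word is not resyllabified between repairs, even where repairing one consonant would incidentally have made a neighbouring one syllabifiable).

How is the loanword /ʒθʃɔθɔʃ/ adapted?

vɔθɔʃɔθɔʃɔ

Substitution: /ʒ/ → /v/, giving /vθʃɔθɔʃ/.
Syllabifying with onset maximization leaves /v/, /θ/, /ʃ/ stranded (only a nasal (/m/, /n/, or /ŋ/) is licensed in coda position; onsets are limited to one consonant).
Epenthesis after each stranded consonant: /v/ → /vɔ/, /θ/ → /θɔ/, /ʃ/ → /ʃɔ/.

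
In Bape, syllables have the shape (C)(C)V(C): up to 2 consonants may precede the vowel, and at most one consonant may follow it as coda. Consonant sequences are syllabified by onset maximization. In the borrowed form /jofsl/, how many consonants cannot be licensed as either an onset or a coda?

2

The consonants /s/, /l/ cannot be parsed into a legal (C)(C)V(C) syllable (at most one coda consonant is licensed; onsets may contain at most 2 consonants).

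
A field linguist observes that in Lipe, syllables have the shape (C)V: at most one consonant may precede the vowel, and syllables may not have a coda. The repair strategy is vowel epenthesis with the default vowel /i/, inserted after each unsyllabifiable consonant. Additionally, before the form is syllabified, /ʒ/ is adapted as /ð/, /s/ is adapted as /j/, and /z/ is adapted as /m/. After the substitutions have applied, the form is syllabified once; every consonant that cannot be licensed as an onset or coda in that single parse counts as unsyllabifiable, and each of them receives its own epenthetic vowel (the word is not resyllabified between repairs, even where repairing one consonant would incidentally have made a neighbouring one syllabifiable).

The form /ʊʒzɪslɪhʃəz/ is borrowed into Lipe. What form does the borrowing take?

Substitution: /ʒ/ → /ð/, /z/ → /m/, /s/ → /j/, giving /ʊðmɪjlɪhʃəm/.
Under (C)V, the unsyllabifiable consonants are /ð/, /j/, /h/, /m/ (no codas are permitted; onsets are limited to one consonant).
Epenthesis after each stranded consonant: /ð/ → /ði/, /j/ → /ji/, /h/ → /hi/, /m/ → /mi/.

ʊðimɪjilɪhiʃəmi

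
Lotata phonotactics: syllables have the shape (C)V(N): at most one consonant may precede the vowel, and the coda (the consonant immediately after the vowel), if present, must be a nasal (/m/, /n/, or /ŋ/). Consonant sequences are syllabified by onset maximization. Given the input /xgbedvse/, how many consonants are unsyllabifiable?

4

The consonants /x/, /g/, /d/, /v/ cannot be parsed into a legal (C)V(N) syllable (only a nasal (/m/, /n/, or /ŋ/) is licensed in coda position; onsets are limited to one consonant).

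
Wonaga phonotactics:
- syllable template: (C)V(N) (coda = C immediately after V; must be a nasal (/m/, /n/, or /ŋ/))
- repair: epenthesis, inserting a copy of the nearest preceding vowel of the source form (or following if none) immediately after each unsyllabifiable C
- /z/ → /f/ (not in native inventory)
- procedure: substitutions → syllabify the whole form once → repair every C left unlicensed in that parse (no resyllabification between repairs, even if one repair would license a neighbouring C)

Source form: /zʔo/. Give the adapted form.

Substitution: /z/ → /f/, giving /fʔo/.
Under (C)V(N), the unsyllabifiable consonants are /f/ (only a nasal (/m/, /n/, or /ŋ/) is licensed in coda position; onsets are limited to one consonant).
Epenthesis after each stranded consonant: /f/ → /fo/.

foʔo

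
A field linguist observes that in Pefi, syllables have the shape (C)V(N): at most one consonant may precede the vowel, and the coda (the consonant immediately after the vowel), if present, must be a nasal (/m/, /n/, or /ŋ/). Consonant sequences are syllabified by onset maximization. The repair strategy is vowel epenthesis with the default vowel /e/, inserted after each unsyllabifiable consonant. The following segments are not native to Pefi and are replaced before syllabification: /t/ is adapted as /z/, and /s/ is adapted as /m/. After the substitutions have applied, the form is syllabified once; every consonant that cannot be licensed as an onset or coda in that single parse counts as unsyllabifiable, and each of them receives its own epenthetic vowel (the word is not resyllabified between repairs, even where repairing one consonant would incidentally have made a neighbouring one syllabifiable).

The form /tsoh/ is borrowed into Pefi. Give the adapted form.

Substitution: /t/ → /z/, /s/ → /m/, giving /zmoh/.
Syllabifying with onset maximization leaves /z/, /h/ stranded (only a nasal (/m/, /n/, or /ŋ/) is licensed in coda position; onsets are limited to one consonant).
Each unlicensed consonant becomes the onset of a new syllable: /z/ → /ze/, /h/ → /he/.

zemohe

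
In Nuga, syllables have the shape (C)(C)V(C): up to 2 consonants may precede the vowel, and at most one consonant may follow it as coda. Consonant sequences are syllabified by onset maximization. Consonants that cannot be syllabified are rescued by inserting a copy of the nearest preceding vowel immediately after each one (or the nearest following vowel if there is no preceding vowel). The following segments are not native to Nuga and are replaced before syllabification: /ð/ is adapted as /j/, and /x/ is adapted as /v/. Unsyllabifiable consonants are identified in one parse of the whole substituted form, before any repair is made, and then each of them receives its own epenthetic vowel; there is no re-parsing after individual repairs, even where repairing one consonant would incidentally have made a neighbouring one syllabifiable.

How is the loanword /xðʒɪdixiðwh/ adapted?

vɪjʒɪdivijwihi

Substitution: /x/ → /v/, /ð/ → /j/, giving /vjʒɪdivijwh/.
The consonants /v/, /w/, /h/ cannot be parsed into a legal (C)(C)V(C) syllable (at most one coda consonant is licensed; onsets may contain at most 2 consonants).
Epenthesis after each stranded consonant: /v/ → /vɪ/, /w/ → /wi/, /h/ → /hi/.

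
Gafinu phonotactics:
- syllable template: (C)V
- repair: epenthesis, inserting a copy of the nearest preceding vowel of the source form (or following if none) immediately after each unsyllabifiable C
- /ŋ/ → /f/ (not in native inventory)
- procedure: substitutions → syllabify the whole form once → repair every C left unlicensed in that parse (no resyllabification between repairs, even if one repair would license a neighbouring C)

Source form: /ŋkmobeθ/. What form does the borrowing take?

fokomobeθe

Substitution: /ŋ/ → /f/, giving /fkmobeθ/.
The consonants /f/, /k/, /θ/ cannot be parsed into a legal (C)V syllable (no codas are permitted; onsets are limited to one consonant).
Epenthesis after each stranded consonant: /f/ → /fo/, /k/ → /ko/, /θ/ → /θe/.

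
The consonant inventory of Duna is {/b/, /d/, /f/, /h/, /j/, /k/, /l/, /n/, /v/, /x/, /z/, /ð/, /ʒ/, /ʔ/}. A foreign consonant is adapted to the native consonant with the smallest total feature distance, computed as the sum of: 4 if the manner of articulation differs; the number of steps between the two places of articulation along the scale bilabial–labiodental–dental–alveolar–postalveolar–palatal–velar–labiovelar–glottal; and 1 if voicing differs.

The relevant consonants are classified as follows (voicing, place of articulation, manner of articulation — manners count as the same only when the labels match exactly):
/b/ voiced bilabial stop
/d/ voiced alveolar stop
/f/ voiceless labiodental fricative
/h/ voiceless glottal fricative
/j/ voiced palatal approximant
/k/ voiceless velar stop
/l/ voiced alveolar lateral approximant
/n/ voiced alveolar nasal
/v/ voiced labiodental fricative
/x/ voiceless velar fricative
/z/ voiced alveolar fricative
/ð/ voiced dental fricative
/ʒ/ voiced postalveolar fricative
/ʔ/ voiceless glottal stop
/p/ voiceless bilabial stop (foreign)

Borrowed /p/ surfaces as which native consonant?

b

/b/ is closest: same manner (stop), place distance 0 (bilabial→bilabial), voicing differs (+1); total 1. Next closest is /d/ at distance 4.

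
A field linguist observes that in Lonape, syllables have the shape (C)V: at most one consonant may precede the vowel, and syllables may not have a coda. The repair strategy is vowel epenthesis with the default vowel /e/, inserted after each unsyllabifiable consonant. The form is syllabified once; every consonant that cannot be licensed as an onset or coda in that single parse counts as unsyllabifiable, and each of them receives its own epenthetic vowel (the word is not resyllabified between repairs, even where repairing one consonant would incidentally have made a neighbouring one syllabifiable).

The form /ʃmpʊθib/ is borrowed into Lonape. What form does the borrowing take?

The consonants /ʃ/, /m/, /b/ cannot be parsed into a legal (C)V syllable (no codas are permitted; onsets are limited to one consonant).
Inserting the epenthetic vowel yields /ʃ/ → /ʃe/, /m/ → /me/, /b/ → /be/.

ʃemepʊθibe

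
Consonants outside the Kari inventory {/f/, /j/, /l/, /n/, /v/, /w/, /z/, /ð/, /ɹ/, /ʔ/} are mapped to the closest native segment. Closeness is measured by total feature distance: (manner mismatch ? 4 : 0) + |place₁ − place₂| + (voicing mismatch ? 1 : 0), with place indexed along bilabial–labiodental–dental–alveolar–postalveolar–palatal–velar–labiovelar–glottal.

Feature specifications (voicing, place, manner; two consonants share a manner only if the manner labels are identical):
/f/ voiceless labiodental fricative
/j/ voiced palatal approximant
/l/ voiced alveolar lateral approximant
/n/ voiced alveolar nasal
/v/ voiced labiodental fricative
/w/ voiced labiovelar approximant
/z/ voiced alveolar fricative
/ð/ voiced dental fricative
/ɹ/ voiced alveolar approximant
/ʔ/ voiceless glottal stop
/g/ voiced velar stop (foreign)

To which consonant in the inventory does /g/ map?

ʔ

/ʔ/ is closest: same manner (stop), place distance 2 (velar→glottal), voicing differs (+1); total 3. Next closest is /j/ at distance 5.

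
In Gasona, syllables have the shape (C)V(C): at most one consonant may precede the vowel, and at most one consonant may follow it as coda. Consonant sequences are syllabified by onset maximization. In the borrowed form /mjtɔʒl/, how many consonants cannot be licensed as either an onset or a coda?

Syllabifying with onset maximization leaves /m/, /j/, /l/ stranded (at most one coda consonant is licensed; onsets are limited to one consonant).

3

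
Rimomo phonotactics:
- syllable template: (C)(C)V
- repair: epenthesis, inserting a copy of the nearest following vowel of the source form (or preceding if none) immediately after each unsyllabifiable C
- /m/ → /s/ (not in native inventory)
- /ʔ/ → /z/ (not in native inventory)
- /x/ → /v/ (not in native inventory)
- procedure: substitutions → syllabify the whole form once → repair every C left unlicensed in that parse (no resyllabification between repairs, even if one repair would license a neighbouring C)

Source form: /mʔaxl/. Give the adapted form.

szavala

Substitution: /m/ → /s/, /ʔ/ → /z/, /x/ → /v/, giving /szavl/.
Syllabifying with onset maximization leaves /v/, /l/ stranded (no codas are permitted; onsets may contain at most 2 consonants).
Epenthesis after each stranded consonant: /v/ → /va/, /l/ → /la/.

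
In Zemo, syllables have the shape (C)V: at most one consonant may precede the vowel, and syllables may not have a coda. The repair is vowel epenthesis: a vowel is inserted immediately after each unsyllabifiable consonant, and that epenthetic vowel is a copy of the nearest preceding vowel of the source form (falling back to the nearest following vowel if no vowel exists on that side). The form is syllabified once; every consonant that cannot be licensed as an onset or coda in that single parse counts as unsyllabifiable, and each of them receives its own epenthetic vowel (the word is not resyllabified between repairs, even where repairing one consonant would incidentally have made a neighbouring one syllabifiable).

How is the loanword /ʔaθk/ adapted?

The consonants /θ/, /k/ cannot be parsed into a legal (C)V syllable (no codas are permitted; onsets are limited to one consonant).
Each unlicensed consonant becomes the onset of a new syllable: /θ/ → /θa/, /k/ → /ka/.

ʔaθaka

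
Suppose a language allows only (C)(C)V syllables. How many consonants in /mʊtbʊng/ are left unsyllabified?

2

Syllabifying with onset maximization leaves /n/, /g/ stranded (no codas are permitted; onsets may contain at most 2 consonants).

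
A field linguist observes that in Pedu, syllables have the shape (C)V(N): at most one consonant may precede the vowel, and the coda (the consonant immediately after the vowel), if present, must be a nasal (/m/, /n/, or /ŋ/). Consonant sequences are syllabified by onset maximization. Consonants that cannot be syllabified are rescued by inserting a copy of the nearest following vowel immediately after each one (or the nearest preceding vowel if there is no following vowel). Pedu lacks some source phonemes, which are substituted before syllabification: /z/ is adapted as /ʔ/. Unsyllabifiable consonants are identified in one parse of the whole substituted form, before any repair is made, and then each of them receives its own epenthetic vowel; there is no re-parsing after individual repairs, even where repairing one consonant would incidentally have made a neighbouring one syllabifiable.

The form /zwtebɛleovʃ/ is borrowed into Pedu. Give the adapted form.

ʔewetebɛleovoʃo

Substitution: /z/ → /ʔ/, giving /ʔwtebɛleovʃ/.
Syllabifying with onset maximization leaves /ʔ/, /w/, /v/, /ʃ/ stranded (only a nasal (/m/, /n/, or /ŋ/) is licensed in coda position; onsets are limited to one consonant).
Inserting the epenthetic vowel yields /ʔ/ → /ʔe/, /w/ → /we/, /v/ → /vo/, /ʃ/ → /ʃo/.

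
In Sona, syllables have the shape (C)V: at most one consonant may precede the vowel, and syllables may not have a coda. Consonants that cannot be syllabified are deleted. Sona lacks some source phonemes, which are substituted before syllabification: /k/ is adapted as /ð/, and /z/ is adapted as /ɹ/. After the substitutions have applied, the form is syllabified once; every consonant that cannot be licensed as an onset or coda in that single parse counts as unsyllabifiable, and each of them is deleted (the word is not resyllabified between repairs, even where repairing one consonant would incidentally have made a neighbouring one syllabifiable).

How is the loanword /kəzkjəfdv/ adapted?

ðəjə

Substitution: /k/ → /ð/, /z/ → /ɹ/, giving /ðəɹðjəfdv/.
The consonants /ɹ/, /ð/, /f/, /d/, /v/ cannot be parsed into a legal (C)V syllable (no codas are permitted; onsets are limited to one consonant).
Deletion applies to /ɹ/, /ð/, /f/, /d/, /v/.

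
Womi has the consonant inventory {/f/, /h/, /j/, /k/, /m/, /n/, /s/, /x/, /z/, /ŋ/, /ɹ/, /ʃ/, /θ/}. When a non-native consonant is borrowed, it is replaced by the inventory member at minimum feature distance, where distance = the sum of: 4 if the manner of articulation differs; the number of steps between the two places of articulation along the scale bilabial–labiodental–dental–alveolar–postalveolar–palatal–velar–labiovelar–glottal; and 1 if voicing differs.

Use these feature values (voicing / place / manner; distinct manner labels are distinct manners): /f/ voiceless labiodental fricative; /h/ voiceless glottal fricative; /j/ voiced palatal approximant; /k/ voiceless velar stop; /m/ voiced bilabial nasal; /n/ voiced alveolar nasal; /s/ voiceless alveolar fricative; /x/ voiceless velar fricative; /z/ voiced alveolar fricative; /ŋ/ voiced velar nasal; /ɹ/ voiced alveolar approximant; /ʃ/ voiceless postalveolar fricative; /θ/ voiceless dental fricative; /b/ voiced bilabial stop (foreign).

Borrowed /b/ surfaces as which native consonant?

/m/ is closest: manner differs (stop→nasal, +4), place distance 0 (bilabial→bilabial), same voicing; total 4. Next closest is /f/ at distance 6.

m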